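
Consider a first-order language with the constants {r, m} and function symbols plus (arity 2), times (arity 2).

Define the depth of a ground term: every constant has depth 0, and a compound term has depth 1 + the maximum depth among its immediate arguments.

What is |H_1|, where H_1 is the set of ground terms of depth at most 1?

Let N_k = |{terms of depth ≤ k}|. Then N_0 = 2 and N_k = 2 + N_{k-1}^2 + N_{k-1}^2 for k ≥ 1 (one summand per function symbol, arity giving the exponent).
N_0 = 2
N_1 = 2 + 2^2 + 2^2 = 10
Explicitly: r, m, plus(r, r), plus(r, m), plus(m, r), plus(m, m), times(r, r), times(r, m), times(m, r), times(m, m).

10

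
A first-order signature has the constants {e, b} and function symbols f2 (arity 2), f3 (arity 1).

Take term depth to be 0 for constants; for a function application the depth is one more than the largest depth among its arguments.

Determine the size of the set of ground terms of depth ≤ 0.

2

Write N_k for the number of ground terms of depth ≤ k. A term of depth ≤ k is either a constant or a function symbol applied to arguments of depth ≤ k−1, so N_k = 2 + N_{k-1}^2 + N_{k-1}.
N_0 = 2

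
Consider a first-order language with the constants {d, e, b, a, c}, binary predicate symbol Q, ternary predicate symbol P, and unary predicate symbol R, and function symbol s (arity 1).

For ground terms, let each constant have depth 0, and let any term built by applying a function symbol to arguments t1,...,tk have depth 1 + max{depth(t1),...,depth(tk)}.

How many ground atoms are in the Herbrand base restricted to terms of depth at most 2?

3615

First count ground terms of depth ≤ 2.
Count level by level. With function symbols s/1, the terms of depth ≤ k are the 5 constants together with each function applied to depth-≤(k−1) tuples, so N_k = 5 + N_{k-1}.
N_0 = 5
N_1 = 5 + 5 = 10
N_2 = 5 + 10 = 15
So |H| = 15.
A ground atom is a predicate applied to a tuple of terms from H, so the count is the sum over predicates of |H|^arity:
  Q: 15^2 = 225;  P: 15^3 = 3375;  R: 15
Total ground atoms: 225 + 3375 + 15 = 3615.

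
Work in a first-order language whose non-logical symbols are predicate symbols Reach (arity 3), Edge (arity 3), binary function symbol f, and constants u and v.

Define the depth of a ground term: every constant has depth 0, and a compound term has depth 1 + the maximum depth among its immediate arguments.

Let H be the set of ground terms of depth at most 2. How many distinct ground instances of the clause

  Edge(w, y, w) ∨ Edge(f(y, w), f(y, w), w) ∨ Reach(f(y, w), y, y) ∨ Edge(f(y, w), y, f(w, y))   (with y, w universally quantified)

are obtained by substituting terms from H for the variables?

1444

Ground terms of depth ≤ 2:
  Count level by level. With function symbols f/2, the terms of depth ≤ k are the 2 constants together with each function applied to depth-≤(k−1) tuples, so N_k = 2 + N_{k-1}^2.
  N_0 = 2
  N_1 = 2 + 2^2 = 6
  N_2 = 2 + 6^2 = 38
So there are 38 ground terms available for substitution.
The body mentions every one of the 2 quantified variables; since ground terms form a free algebra, no two substitutions collapse to the same formula.
Number of ground instances = 38^2 = 1444.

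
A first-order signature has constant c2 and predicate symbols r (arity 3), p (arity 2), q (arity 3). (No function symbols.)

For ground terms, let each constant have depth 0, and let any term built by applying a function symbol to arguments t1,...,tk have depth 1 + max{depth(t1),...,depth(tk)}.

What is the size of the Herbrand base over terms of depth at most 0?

3

First count ground terms of depth ≤ 0.
With no function symbols every ground term is a constant, so there is exactly 1 ground term at every depth bound.
N_0 = 1
So |H| = 1.
For each predicate symbol, the number of ground atoms is |H| raised to its arity; summing:
  r: 1^3 = 1;  p: 1^2 = 1;  q: 1^3 = 1
Total ground atoms: 1 + 1 + 1 = 3.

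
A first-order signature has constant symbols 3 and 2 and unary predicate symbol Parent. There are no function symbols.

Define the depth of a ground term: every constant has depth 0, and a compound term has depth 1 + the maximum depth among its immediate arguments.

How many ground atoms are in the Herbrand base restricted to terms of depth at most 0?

First count ground terms of depth ≤ 0.
With no function symbols every ground term is a constant, so there are exactly 2 ground terms at every depth bound.
N_0 = 2
So |H| = 2.
Ground atoms are formed by filling each argument slot of a predicate with a term from H, so an r-ary predicate gives |H|^r atoms:
  Parent: 2
Total ground atoms: 2.

2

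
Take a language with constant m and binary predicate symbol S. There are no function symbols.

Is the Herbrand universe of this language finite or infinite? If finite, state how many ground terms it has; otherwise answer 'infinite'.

There are no function symbols, so the only ground term is the single constant.
The Herbrand universe is {m}, finite with 1 element.

1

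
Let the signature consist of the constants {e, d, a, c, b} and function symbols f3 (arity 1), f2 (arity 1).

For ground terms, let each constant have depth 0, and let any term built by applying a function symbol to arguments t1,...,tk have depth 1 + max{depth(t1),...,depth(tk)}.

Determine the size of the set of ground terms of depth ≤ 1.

If N_k denotes the number of depth-≤k ground terms, the 5 constants give N_0 = 5, and each function symbol of arity r contributes N_{k-1}^r new terms at level k: N_k = 5 + N_{k-1} + N_{k-1}.
N_0 = 5
N_1 = 5 + 5 + 5 = 15

15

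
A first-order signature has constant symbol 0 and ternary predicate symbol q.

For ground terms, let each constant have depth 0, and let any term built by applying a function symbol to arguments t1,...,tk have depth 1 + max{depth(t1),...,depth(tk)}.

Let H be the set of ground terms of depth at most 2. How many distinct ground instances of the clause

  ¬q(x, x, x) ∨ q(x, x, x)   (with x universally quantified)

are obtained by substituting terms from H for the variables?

Ground terms of depth ≤ 2:
  With no function symbols every ground term is a constant, so there is exactly 1 ground term at every depth bound.
  N_0 = 1
  N_1 = 1
  N_2 = 1
So there is exactly 1 ground term available for substitution.
The body mentions the single quantified variable x; since ground terms form a free algebra, no two substitutions collapse to the same formula.
Number of ground instances = 1.

1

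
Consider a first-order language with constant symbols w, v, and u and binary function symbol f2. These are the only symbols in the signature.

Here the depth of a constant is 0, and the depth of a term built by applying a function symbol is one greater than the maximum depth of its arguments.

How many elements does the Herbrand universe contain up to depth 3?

21612

Write N_k for the number of ground terms of depth ≤ k. A term of depth ≤ k is either a constant or a function symbol applied to arguments of depth ≤ k−1, so N_k = 3 + N_{k-1}^2.
N_0 = 3
N_1 = 3 + 3^2 = 12
N_2 = 3 + 12^2 = 147
N_3 = 3 + 147^2 = 21612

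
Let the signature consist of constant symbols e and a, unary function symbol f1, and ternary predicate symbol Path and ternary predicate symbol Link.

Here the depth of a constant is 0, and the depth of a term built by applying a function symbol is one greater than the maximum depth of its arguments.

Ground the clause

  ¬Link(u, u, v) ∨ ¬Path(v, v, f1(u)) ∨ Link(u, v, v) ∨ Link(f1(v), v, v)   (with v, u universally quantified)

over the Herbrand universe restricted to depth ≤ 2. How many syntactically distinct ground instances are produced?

36

Ground terms of depth ≤ 2:
  Let N_k = |{terms of depth ≤ k}|. Then N_0 = 2 and N_k = 2 + N_{k-1} for k ≥ 1 (one summand per function symbol, arity giving the exponent).
  N_0 = 2
  N_1 = 2 + 2 = 4
  N_2 = 2 + 4 = 6
So there are 6 ground terms available for substitution.
Each of v, u ranges independently over the available ground terms, and distinct assignments produce distinct instances.
Number of ground instances = 6^2 = 36.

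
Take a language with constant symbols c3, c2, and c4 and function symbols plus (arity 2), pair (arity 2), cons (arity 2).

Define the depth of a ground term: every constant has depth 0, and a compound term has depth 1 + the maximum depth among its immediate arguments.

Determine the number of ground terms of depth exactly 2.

If N_k denotes the number of depth-≤k ground terms, the 3 constants give N_0 = 3, and each function symbol of arity r contributes N_{k-1}^r new terms at level k: N_k = 3 + N_{k-1}^2 + N_{k-1}^2 + N_{k-1}^2.
N_0 = 3
N_1 = 3 + 3^2 + 3^2 + 3^2 = 30
N_2 = 3 + 30^2 + 30^2 + 30^2 = 2703
Terms of depth exactly 2: N_2 − N_1 = 2703 − 30 = 2673.

2673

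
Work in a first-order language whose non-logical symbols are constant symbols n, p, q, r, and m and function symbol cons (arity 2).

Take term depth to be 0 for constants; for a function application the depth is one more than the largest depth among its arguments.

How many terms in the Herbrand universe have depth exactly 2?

875

If N_k denotes the number of depth-≤k ground terms, the 5 constants give N_0 = 5, and each function symbol of arity r contributes N_{k-1}^r new terms at level k: N_k = 5 + N_{k-1}^2.
N_0 = 5
N_1 = 5 + 5^2 = 30
N_2 = 5 + 30^2 = 905
Terms of depth exactly 2: N_2 − N_1 = 905 − 30 = 875.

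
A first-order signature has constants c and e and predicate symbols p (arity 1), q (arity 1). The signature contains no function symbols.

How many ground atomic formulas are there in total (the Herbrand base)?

4

With no function symbols, the Herbrand universe is just the 2 constants.
Ground atoms per predicate: p: 2, q: 2.
Herbrand base size = 2 + 2 = 4.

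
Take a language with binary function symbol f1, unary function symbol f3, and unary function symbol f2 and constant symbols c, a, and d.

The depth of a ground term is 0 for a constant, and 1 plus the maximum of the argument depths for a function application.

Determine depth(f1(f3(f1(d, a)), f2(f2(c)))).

3

depth(f1(d, a)) = 1 + max(0, 0) = 1
depth(f3(f1(d, a))) = 1 + depth(f1(d, a)) = 1 + 1 = 2
depth(f2(c)) = 1 + depth(c) = 1 + 0 = 1
depth(f2(f2(c))) = 1 + depth(f2(c)) = 1 + 1 = 2
depth(f1(f3(f1(d, a)), f2(f2(c)))) = 1 + max(2, 2) = 3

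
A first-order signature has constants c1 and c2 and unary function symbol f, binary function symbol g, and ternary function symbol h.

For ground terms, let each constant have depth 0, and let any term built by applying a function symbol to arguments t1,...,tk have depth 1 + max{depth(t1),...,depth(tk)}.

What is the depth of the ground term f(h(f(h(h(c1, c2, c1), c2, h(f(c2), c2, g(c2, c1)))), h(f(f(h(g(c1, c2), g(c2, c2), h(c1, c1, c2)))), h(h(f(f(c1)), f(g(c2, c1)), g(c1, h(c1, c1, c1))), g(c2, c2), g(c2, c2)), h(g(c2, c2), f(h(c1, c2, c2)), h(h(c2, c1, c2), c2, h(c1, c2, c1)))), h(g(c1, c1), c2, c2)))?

7

depth(h(c1, c2, c1)) = 1 + max(0, 0, 0) = 1
depth(f(c2)) = 1 + depth(c2) = 1 + 0 = 1
depth(g(c2, c1)) = 1 + max(0, 0) = 1
depth(h(f(c2), c2, g(c2, c1))) = 1 + max(1, 0, 1) = 2
depth(h(h(c1, c2, c1), c2, h(f(c2), c2, g(c2, c1)))) = 1 + max(1, 0, 2) = 3
depth(f(h(h(c1, c2, c1), c2, h(f(c2), c2, g(c2, c1))))) = 1 + depth(h(h(c1, c2, c1), c2, h(f(c2), c2, g(c2, c1)))) = 1 + 3 = 4
depth(g(c1, c2)) = 1 + max(0, 0) = 1
depth(g(c2, c2)) = 1 + max(0, 0) = 1
depth(h(c1, c1, c2)) = 1 + max(0, 0, 0) = 1
depth(h(g(c1, c2), g(c2, c2), h(c1, c1, c2))) = 1 + max(1, 1, 1) = 2
depth(f(h(g(c1, c2), g(c2, c2), h(c1, c1, c2)))) = 1 + depth(h(g(c1, c2), g(c2, c2), h(c1, c1, c2))) = 1 + 2 = 3
depth(f(f(h(g(c1, c2), g(c2, c2), h(c1, c1, c2))))) = 1 + depth(f(h(g(c1, c2), g(c2, c2), h(c1, c1, c2)))) = 1 + 3 = 4
depth(f(c1)) = 1 + depth(c1) = 1 + 0 = 1
depth(f(f(c1))) = 1 + depth(f(c1)) = 1 + 1 = 2
depth(f(g(c2, c1))) = 1 + depth(g(c2, c1)) = 1 + 1 = 2
depth(h(c1, c1, c1)) = 1 + max(0, 0, 0) = 1
depth(g(c1, h(c1, c1, c1))) = 1 + max(0, 1) = 2
depth(h(f(f(c1)), f(g(c2, c1)), g(c1, h(c1, c1, c1)))) = 1 + max(2, 2, 2) = 3
depth(h(h(f(f(c1)), f(g(c2, c1)), g(c1, h(c1, c1, c1))), g(c2, c2), g(c2, c2))) = 1 + max(3, 1, 1) = 4
depth(h(c1, c2, c2)) = 1 + max(0, 0, 0) = 1
depth(f(h(c1, c2, c2))) = 1 + depth(h(c1, c2, c2)) = 1 + 1 = 2
depth(h(c2, c1, c2)) = 1 + max(0, 0, 0) = 1
depth(h(h(c2, c1, c2), c2, h(c1, c2, c1))) = 1 + max(1, 0, 1) = 2
depth(h(g(c2, c2), f(h(c1, c2, c2)), h(h(c2, c1, c2), c2, h(c1, c2, c1)))) = 1 + max(1, 2, 2) = 3
depth(h(f(f(h(g(c1, c2), g(c2, c2), h(c1, c1, c2)))), h(h(f(f(c1)), f(g(c2, c1)), g(c1, h(c1, c1, c1))), g(c2, c2), g(c2, c2)), h(g(c2, c2), f(h(c1, c2, c2)), h(h(c2, c1, c2), c2, h(c1, c2, c1))))) = 1 + max(4, 4, 3) = 5
depth(g(c1, c1)) = 1 + max(0, 0) = 1
depth(h(g(c1, c1), c2, c2)) = 1 + max(1, 0, 0) = 2
depth(h(f(h(h(c1, c2, c1), c2, h(f(c2), c2, g(c2, c1)))), h(f(f(h(g(c1, c2), g(c2, c2), h(c1, c1, c2)))), h(h(f(f(c1)), f(g(c2, c1)), g(c1, h(c1, c1, c1))), g(c2, c2), g(c2, c2)), h(g(c2, c2), f(h(c1, c2, c2)), h(h(c2, c1, c2), c2, h(c1, c2, c1)))), h(g(c1, c1), c2, c2))) = 1 + max(4, 5, 2) = 6
depth(f(h(f(h(h(c1, c2, c1), c2, h(f(c2), c2, g(c2, c1)))), h(f(f(h(g(c1, c2), g(c2, c2), h(c1, c1, c2)))), h(h(f(f(c1)), f(g(c2, c1)), g(c1, h(c1, c1, c1))), g(c2, c2), g(c2, c2)), h(g(c2, c2), f(h(c1, c2, c2)), h(h(c2, c1, c2), c2, h(c1, c2, c1)))), h(g(c1, c1), c2, c2)))) = 1 + depth(h(f(h(h(c1, c2, c1), c2, h(f(c2), c2, g(c2, c1)))), h(f(f(h(g(c1, c2), g(c2, c2), h(c1, c1, c2)))), h(h(f(f(c1)), f(g(c2, c1)), g(c1, h(c1, c1, c1))), g(c2, c2), g(c2, c2)), h(g(c2, c2), f(h(c1, c2, c2)), h(h(c2, c1, c2), c2, h(c1, c2, c1)))), h(g(c1, c1), c2, c2))) = 1 + 6 = 7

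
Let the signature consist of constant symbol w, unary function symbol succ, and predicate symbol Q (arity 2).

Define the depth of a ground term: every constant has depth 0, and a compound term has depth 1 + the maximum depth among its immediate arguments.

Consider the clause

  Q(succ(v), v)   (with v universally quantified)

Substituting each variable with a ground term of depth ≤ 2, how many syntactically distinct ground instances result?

Ground terms of depth ≤ 2:
  Write N_k for the number of ground terms of depth ≤ k. A term of depth ≤ k is either a constant or a function symbol applied to arguments of depth ≤ k−1, so N_k = 1 + N_{k-1}.
  N_0 = 1
  N_1 = 1 + 1 = 2
  N_2 = 1 + 2 = 3
So there are 3 ground terms available for substitution.
The clause has 1 distinct variable (v), which appears in the body. In the free term algebra distinct substitutions yield syntactically distinct ground instances.
Number of ground instances = 3.

3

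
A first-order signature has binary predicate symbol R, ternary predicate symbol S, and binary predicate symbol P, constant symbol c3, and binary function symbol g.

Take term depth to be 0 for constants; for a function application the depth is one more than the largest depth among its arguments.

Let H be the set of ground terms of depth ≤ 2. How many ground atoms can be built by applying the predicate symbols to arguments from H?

175

First count ground terms of depth ≤ 2.
Let N_k count ground terms of depth at most k. Each non-constant term of depth ≤ k is some function symbol applied to depth-≤(k−1) arguments, giving N_k = 1 + N_{k-1}^2.
N_0 = 1
N_1 = 1 + 1^2 = 2
N_2 = 1 + 2^2 = 5
Explicitly: c3, g(c3, c3), g(c3, g(c3, c3)), g(g(c3, c3), c3), g(g(c3, c3), g(c3, c3)).
So |H| = 5.
A ground atom is a predicate applied to a tuple of terms from H, so the count is the sum over predicates of |H|^arity:
  R: 5^2 = 25;  S: 5^3 = 125;  P: 5^2 = 25
Total ground atoms: 25 + 125 + 25 = 175.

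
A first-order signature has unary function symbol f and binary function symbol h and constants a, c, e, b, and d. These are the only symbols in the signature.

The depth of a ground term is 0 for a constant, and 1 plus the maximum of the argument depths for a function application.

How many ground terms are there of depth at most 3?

If N_k denotes the number of depth-≤k ground terms, the 5 constants give N_0 = 5, and each function symbol of arity r contributes N_{k-1}^r new terms at level k: N_k = 5 + N_{k-1} + N_{k-1}^2.
N_0 = 5
N_1 = 5 + 5 + 5^2 = 35
N_2 = 5 + 35 + 35^2 = 1265
N_3 = 5 + 1265 + 1265^2 = 1601495

1601495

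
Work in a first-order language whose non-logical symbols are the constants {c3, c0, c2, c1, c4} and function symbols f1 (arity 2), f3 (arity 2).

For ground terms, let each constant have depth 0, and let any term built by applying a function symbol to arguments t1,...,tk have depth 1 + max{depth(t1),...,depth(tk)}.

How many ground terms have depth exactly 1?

If N_k denotes the number of depth-≤k ground terms, the 5 constants give N_0 = 5, and each function symbol of arity r contributes N_{k-1}^r new terms at level k: N_k = 5 + N_{k-1}^2 + N_{k-1}^2.
N_0 = 5
N_1 = 5 + 5^2 + 5^2 = 55
Terms of depth exactly 1: N_1 − N_0 = 55 − 5 = 50.

50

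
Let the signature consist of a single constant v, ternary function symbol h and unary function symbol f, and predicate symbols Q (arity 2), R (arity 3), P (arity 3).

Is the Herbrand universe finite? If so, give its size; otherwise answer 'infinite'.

The signature has at least one function symbol (h, arity 3) and at least one constant (v).
Iterating h gives infinitely many distinct ground terms: v, h(v, v, v), h(h(v, v, v), h(v, v, v), h(v, v, v)), ...
So the Herbrand universe is infinite.

infinite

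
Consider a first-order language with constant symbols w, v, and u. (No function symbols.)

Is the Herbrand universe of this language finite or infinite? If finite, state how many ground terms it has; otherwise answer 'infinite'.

There are no function symbols, so every ground term is one of the 3 constants.
The Herbrand universe is {w, v, u}, which is finite with 3 elements.

3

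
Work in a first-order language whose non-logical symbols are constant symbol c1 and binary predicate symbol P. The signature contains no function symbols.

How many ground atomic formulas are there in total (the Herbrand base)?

With no function symbols, the Herbrand universe is just the 1 constant.
Ground atoms per predicate: P: 1^2 = 1.
Herbrand base size = 1 = 1.

1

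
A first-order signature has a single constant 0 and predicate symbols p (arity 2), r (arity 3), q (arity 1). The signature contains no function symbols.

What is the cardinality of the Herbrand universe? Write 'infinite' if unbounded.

1

There are no function symbols, so the only ground term is the single constant.
The Herbrand universe is {0}, finite with 1 element.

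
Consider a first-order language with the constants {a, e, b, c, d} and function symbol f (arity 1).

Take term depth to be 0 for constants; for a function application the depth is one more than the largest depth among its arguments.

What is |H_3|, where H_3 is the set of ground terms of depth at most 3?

Let N_k = |{terms of depth ≤ k}|. Then N_0 = 5 and N_k = 5 + N_{k-1} for k ≥ 1 (one summand per function symbol, arity giving the exponent).
N_0 = 5
N_1 = 5 + 5 = 10
N_2 = 5 + 10 = 15
N_3 = 5 + 15 = 20

20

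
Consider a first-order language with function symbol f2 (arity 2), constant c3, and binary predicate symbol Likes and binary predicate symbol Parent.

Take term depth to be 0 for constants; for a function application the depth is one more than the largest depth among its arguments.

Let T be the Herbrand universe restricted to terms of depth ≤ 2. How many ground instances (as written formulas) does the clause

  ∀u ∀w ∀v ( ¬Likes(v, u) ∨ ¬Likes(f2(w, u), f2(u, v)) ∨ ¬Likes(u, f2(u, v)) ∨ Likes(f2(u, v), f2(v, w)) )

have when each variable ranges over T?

125

Ground terms of depth ≤ 2:
  Let N_k = |{terms of depth ≤ k}|. Then N_0 = 1 and N_k = 1 + N_{k-1}^2 for k ≥ 1 (one summand per function symbol, arity giving the exponent).
  N_0 = 1
  N_1 = 1 + 1^2 = 2
  N_2 = 1 + 2^2 = 5
So there are 5 ground terms available for substitution.
There are 3 variables to instantiate (u, w, v), each occurring in at least one literal, so different choices give different ground instances.
Number of ground instances = 5^3 = 125.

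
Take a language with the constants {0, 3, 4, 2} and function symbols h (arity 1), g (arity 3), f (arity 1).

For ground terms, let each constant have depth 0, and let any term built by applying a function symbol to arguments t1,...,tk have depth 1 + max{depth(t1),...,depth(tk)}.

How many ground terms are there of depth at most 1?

76

Count level by level. With function symbols h/1, g/3, f/1, the terms of depth ≤ k are the 4 constants together with each function applied to depth-≤(k−1) tuples, so N_k = 4 + N_{k-1} + N_{k-1}^3 + N_{k-1}.
N_0 = 4
N_1 = 4 + 4 + 4^3 + 4 = 76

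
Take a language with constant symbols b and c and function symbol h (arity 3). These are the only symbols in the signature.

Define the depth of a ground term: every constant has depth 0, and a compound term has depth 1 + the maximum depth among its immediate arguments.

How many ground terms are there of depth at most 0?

If N_k denotes the number of depth-≤k ground terms, the 2 constants give N_0 = 2, and each function symbol of arity r contributes N_{k-1}^r new terms at level k: N_k = 2 + N_{k-1}^3.
N_0 = 2

2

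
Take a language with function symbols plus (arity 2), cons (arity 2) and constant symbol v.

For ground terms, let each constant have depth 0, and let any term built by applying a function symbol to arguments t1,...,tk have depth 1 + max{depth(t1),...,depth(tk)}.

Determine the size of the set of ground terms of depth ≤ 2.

Let N_k = |{terms of depth ≤ k}|. Then N_0 = 1 and N_k = 1 + N_{k-1}^2 + N_{k-1}^2 for k ≥ 1 (one summand per function symbol, arity giving the exponent).
N_0 = 1
N_1 = 1 + 1^2 + 1^2 = 3
N_2 = 1 + 3^2 + 3^2 = 19

19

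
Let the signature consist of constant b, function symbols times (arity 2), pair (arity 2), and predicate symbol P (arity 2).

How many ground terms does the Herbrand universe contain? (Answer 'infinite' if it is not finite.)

infinite

The signature has at least one function symbol (times, arity 2) and at least one constant (b).
Iterating times gives infinitely many distinct ground terms: b, times(b, b), times(times(b, b), times(b, b)), ...
So the Herbrand universe is infinite.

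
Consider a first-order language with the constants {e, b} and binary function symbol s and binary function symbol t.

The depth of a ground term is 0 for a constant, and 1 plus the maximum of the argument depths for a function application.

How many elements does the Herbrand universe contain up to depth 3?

81610

Let N_k = |{terms of depth ≤ k}|. Then N_0 = 2 and N_k = 2 + N_{k-1}^2 + N_{k-1}^2 for k ≥ 1 (one summand per function symbol, arity giving the exponent).
N_0 = 2
N_1 = 2 + 2^2 + 2^2 = 10
N_2 = 2 + 10^2 + 10^2 = 202
N_3 = 2 + 202^2 + 202^2 = 81610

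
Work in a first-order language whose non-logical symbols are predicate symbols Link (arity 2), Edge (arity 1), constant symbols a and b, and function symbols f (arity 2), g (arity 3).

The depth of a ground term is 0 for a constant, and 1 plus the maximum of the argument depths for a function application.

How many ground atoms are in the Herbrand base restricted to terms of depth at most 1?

210

First count ground terms of depth ≤ 1.
Let N_k = |{terms of depth ≤ k}|. Then N_0 = 2 and N_k = 2 + N_{k-1}^2 + N_{k-1}^3 for k ≥ 1 (one summand per function symbol, arity giving the exponent).
N_0 = 2
N_1 = 2 + 2^2 + 2^3 = 14
So |H| = 14.
For each predicate symbol, the number of ground atoms is |H| raised to its arity; summing:
  Link: 14^2 = 196;  Edge: 14
Total ground atoms: 196 + 14 = 210.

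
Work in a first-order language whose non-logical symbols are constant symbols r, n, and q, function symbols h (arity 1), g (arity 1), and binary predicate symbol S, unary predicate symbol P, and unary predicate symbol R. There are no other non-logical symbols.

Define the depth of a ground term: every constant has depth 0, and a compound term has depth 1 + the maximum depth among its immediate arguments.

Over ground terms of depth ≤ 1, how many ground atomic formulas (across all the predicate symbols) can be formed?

99

First count ground terms of depth ≤ 1.
Let N_k = |{terms of depth ≤ k}|. Then N_0 = 3 and N_k = 3 + N_{k-1} + N_{k-1} for k ≥ 1 (one summand per function symbol, arity giving the exponent).
N_0 = 3
N_1 = 3 + 3 + 3 = 9
So |H| = 9.
Each predicate of arity r yields |H|^r ground atoms (one per choice of an r-tuple from H):
  S: 9^2 = 81;  P: 9;  R: 9
Total ground atoms: 81 + 9 + 9 = 99.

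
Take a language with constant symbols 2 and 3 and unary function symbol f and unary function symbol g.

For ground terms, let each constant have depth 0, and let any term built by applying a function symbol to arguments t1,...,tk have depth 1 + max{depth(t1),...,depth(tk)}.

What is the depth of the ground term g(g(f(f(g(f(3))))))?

6

depth(f(3)) = 1 + depth(3) = 1 + 0 = 1
depth(g(f(3))) = 1 + depth(f(3)) = 1 + 1 = 2
depth(f(g(f(3)))) = 1 + depth(g(f(3))) = 1 + 2 = 3
depth(f(f(g(f(3))))) = 1 + depth(f(g(f(3)))) = 1 + 3 = 4
depth(g(f(f(g(f(3)))))) = 1 + depth(f(f(g(f(3))))) = 1 + 4 = 5
depth(g(g(f(f(g(f(3))))))) = 1 + depth(g(f(f(g(f(3)))))) = 1 + 5 = 6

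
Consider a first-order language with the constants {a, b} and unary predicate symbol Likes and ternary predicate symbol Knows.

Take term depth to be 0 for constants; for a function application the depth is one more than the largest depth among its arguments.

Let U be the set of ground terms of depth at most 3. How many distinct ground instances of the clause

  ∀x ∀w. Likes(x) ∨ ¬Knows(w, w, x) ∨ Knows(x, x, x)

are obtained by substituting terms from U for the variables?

Ground terms of depth ≤ 3:
  With no function symbols every ground term is a constant, so there are exactly 2 ground terms at every depth bound.
  N_0 = 2
  N_1 = 2
  N_2 = 2
  N_3 = 2
So there are 2 ground terms available for substitution.
The body mentions every one of the 2 quantified variables; since ground terms form a free algebra, no two substitutions collapse to the same formula.
Number of ground instances = 2^2 = 4.

4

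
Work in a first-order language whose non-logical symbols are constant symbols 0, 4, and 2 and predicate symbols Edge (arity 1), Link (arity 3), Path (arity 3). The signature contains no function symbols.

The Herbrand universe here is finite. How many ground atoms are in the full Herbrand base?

With no function symbols, the Herbrand universe is just the 3 constants.
Ground atoms per predicate: Edge: 3, Link: 3^3 = 27, Path: 3^3 = 27.
Herbrand base size = 3 + 27 + 27 = 57.

57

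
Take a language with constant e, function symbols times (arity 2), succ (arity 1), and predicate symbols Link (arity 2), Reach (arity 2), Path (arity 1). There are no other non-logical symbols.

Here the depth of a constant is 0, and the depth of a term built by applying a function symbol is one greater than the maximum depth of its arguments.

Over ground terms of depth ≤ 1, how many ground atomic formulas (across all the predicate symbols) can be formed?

21

First count ground terms of depth ≤ 1.
Write N_k for the number of ground terms of depth ≤ k. A term of depth ≤ k is either a constant or a function symbol applied to arguments of depth ≤ k−1, so N_k = 1 + N_{k-1}^2 + N_{k-1}.
N_0 = 1
N_1 = 1 + 1^2 + 1 = 3
Explicitly: e, times(e, e), succ(e).
So |H| = 3.
Ground atoms are formed by filling each argument slot of a predicate with a term from H, so an r-ary predicate gives |H|^r atoms:
  Link: 3^2 = 9;  Reach: 3^2 = 9;  Path: 3
Total ground atoms: 9 + 9 + 3 = 21.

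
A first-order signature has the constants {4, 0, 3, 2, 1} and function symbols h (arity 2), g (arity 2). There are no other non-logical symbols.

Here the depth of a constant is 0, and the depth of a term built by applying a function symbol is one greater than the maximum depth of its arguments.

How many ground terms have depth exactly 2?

Let N_k count ground terms of depth at most k. Each non-constant term of depth ≤ k is some function symbol applied to depth-≤(k−1) arguments, giving N_k = 5 + N_{k-1}^2 + N_{k-1}^2.
N_0 = 5
N_1 = 5 + 5^2 + 5^2 = 55
N_2 = 5 + 55^2 + 55^2 = 6055
Terms of depth exactly 2: N_2 − N_1 = 6055 − 55 = 6000.

6000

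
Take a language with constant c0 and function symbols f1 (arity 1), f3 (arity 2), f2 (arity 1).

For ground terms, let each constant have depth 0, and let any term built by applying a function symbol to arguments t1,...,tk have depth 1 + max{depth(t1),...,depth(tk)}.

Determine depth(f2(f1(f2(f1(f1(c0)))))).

5

depth(f1(c0)) = 1 + depth(c0) = 1 + 0 = 1
depth(f1(f1(c0))) = 1 + depth(f1(c0)) = 1 + 1 = 2
depth(f2(f1(f1(c0)))) = 1 + depth(f1(f1(c0))) = 1 + 2 = 3
depth(f1(f2(f1(f1(c0))))) = 1 + depth(f2(f1(f1(c0)))) = 1 + 3 = 4
depth(f2(f1(f2(f1(f1(c0)))))) = 1 + depth(f1(f2(f1(f1(c0))))) = 1 + 4 = 5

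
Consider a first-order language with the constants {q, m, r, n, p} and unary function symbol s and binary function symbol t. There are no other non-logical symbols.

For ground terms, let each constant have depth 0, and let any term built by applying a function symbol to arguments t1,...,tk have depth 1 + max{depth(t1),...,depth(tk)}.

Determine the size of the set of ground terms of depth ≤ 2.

1265

Let N_k = |{terms of depth ≤ k}|. Then N_0 = 5 and N_k = 5 + N_{k-1} + N_{k-1}^2 for k ≥ 1 (one summand per function symbol, arity giving the exponent).
N_0 = 5
N_1 = 5 + 5 + 5^2 = 35
N_2 = 5 + 35 + 35^2 = 1265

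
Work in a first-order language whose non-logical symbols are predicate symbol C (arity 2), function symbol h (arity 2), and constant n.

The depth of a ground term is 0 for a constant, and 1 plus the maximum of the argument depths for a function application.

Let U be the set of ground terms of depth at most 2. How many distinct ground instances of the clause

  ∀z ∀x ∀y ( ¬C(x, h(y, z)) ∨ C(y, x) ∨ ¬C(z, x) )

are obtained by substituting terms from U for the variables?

125

Ground terms of depth ≤ 2:
  Let N_k = |{terms of depth ≤ k}|. Then N_0 = 1 and N_k = 1 + N_{k-1}^2 for k ≥ 1 (one summand per function symbol, arity giving the exponent).
  N_0 = 1
  N_1 = 1 + 1^2 = 2
  N_2 = 1 + 2^2 = 5
  Explicitly: n, h(n, n), h(n, h(n, n)), h(h(n, n), n), h(h(n, n), h(n, n)).
So there are 5 ground terms available for substitution.
There are 3 variables to instantiate (z, x, y), each occurring in at least one literal, so different choices give different ground instances.
Number of ground instances = 5^3 = 125.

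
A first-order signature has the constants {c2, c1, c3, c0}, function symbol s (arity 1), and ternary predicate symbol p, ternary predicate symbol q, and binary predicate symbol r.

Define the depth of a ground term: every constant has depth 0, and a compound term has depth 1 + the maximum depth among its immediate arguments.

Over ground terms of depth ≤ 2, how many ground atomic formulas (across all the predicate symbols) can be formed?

First count ground terms of depth ≤ 2.
Write N_k for the number of ground terms of depth ≤ k. A term of depth ≤ k is either a constant or a function symbol applied to arguments of depth ≤ k−1, so N_k = 4 + N_{k-1}.
N_0 = 4
N_1 = 4 + 4 = 8
N_2 = 4 + 8 = 12
Explicitly: c2, c1, c3, c0, s(c2), s(c1), s(c3), s(c0), s(s(c2)), s(s(c1)), s(s(c3)), s(s(c0)).
So |H| = 12.
Each predicate of arity r yields |H|^r ground atoms (one per choice of an r-tuple from H):
  p: 12^3 = 1728;  q: 12^3 = 1728;  r: 12^2 = 144
Total ground atoms: 1728 + 1728 + 144 = 3600.

3600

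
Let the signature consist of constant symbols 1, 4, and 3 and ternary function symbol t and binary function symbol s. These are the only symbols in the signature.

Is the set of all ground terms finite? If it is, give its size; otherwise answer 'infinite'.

The signature has at least one function symbol (t, arity 3) and at least one constant (1).
Iterating t gives infinitely many distinct ground terms: 1, t(1, 1, 1), t(t(1, 1, 1), t(1, 1, 1), t(1, 1, 1)), ...
So the Herbrand universe is infinite.

infinite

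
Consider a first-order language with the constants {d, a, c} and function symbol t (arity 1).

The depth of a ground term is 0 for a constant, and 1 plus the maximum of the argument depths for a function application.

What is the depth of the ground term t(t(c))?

2

depth(t(c)) = 1 + depth(c) = 1 + 0 = 1
depth(t(t(c))) = 1 + depth(t(c)) = 1 + 1 = 2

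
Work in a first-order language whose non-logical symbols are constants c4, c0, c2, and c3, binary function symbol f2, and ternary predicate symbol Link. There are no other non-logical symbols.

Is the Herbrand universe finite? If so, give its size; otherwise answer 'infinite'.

infinite

The signature has at least one function symbol (f2, arity 2) and at least one constant (c4).
Iterating f2 gives infinitely many distinct ground terms: c4, f2(c4, c4), f2(f2(c4, c4), f2(c4, c4)), ...
So the Herbrand universe is infinite.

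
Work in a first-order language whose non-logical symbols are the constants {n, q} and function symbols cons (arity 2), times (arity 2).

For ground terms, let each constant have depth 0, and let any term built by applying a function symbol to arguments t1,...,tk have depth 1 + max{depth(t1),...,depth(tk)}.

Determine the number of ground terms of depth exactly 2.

192

Count level by level. With function symbols cons/2, times/2, the terms of depth ≤ k are the 2 constants together with each function applied to depth-≤(k−1) tuples, so N_k = 2 + N_{k-1}^2 + N_{k-1}^2.
N_0 = 2
N_1 = 2 + 2^2 + 2^2 = 10
N_2 = 2 + 10^2 + 10^2 = 202
Terms of depth exactly 2: N_2 − N_1 = 202 − 10 = 192.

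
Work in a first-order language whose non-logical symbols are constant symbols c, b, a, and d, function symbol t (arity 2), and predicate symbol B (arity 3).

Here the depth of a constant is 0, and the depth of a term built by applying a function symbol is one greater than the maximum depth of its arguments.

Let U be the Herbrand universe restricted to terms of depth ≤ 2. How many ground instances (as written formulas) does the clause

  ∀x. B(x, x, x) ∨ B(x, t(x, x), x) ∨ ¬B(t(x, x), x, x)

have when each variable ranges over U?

Ground terms of depth ≤ 2:
  Let N_k count ground terms of depth at most k. Each non-constant term of depth ≤ k is some function symbol applied to depth-≤(k−1) arguments, giving N_k = 4 + N_{k-1}^2.
  N_0 = 4
  N_1 = 4 + 4^2 = 20
  N_2 = 4 + 20^2 = 404
So there are 404 ground terms available for substitution.
The clause has 1 distinct variable (x), which appears in the body. In the free term algebra distinct substitutions yield syntactically distinct ground instances.
Number of ground instances = 404.

404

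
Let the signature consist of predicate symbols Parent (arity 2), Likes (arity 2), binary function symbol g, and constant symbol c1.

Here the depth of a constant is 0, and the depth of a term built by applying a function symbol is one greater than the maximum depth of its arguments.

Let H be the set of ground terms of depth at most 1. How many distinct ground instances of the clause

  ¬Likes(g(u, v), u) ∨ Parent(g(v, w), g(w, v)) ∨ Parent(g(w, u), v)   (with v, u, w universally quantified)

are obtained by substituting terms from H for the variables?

Ground terms of depth ≤ 1:
  If N_k denotes the number of depth-≤k ground terms, the 1 constant gives N_0 = 1, and each function symbol of arity r contributes N_{k-1}^r new terms at level k: N_k = 1 + N_{k-1}^2.
  N_0 = 1
  N_1 = 1 + 1^2 = 2
  Explicitly: c1, g(c1, c1).
So there are 2 ground terms available for substitution.
The clause has 3 distinct variables (v, u, w), each appearing in the body. In the free term algebra distinct substitutions yield syntactically distinct ground instances.
Number of ground instances = 2^3 = 8.

8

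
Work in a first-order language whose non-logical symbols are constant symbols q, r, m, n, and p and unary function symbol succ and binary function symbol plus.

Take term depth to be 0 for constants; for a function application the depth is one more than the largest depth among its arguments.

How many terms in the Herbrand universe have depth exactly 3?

1600230

Count level by level. With function symbols succ/1, plus/2, the terms of depth ≤ k are the 5 constants together with each function applied to depth-≤(k−1) tuples, so N_k = 5 + N_{k-1} + N_{k-1}^2.
N_0 = 5
N_1 = 5 + 5 + 5^2 = 35
N_2 = 5 + 35 + 35^2 = 1265
N_3 = 5 + 1265 + 1265^2 = 1601495
Terms of depth exactly 3: N_3 − N_2 = 1601495 − 1265 = 1600230.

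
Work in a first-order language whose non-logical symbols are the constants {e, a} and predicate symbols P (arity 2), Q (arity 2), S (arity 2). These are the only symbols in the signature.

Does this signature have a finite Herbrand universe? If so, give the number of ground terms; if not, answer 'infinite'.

There are no function symbols, so every ground term is one of the 2 constants.
The Herbrand universe is {e, a}, which is finite with 2 elements.

2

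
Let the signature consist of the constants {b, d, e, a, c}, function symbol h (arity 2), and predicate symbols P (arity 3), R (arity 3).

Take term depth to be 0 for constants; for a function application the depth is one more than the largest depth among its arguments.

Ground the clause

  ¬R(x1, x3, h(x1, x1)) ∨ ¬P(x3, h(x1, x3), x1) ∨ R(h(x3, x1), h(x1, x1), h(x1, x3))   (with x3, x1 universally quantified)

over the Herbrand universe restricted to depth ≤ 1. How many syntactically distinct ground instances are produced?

Ground terms of depth ≤ 1:
  Count level by level. With function symbols h/2, the terms of depth ≤ k are the 5 constants together with each function applied to depth-≤(k−1) tuples, so N_k = 5 + N_{k-1}^2.
  N_0 = 5
  N_1 = 5 + 5^2 = 30
So there are 30 ground terms available for substitution.
The body mentions every one of the 2 quantified variables; since ground terms form a free algebra, no two substitutions collapse to the same formula.
Number of ground instances = 30^2 = 900.

900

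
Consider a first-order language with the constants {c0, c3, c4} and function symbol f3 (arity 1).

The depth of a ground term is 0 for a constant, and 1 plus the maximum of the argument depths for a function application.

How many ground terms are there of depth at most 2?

9

If N_k denotes the number of depth-≤k ground terms, the 3 constants give N_0 = 3, and each function symbol of arity r contributes N_{k-1}^r new terms at level k: N_k = 3 + N_{k-1}.
N_0 = 3
N_1 = 3 + 3 = 6
N_2 = 3 + 6 = 9
Explicitly: c0, c3, c4, f3(c0), f3(c3), f3(c4), f3(f3(c0)), f3(f3(c3)), f3(f3(c4)).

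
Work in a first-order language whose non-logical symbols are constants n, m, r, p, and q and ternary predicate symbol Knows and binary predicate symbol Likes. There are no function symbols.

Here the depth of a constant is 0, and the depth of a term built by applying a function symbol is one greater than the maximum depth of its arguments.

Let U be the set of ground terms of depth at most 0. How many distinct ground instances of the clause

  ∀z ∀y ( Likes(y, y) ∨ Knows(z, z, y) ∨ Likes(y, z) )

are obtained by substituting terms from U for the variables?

Ground terms of depth ≤ 0:
  With no function symbols every ground term is a constant, so there are exactly 5 ground terms at every depth bound.
  N_0 = 5
So there are 5 ground terms available for substitution.
The body mentions every one of the 2 quantified variables; since ground terms form a free algebra, no two substitutions collapse to the same formula.
Number of ground instances = 5^2 = 25.

25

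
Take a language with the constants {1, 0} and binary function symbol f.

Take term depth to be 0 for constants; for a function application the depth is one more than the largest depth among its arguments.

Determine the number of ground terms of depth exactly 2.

Let N_k count ground terms of depth at most k. Each non-constant term of depth ≤ k is some function symbol applied to depth-≤(k−1) arguments, giving N_k = 2 + N_{k-1}^2.
N_0 = 2
N_1 = 2 + 2^2 = 6
N_2 = 2 + 6^2 = 38
Terms of depth exactly 2: N_2 − N_1 = 38 − 6 = 32.

32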